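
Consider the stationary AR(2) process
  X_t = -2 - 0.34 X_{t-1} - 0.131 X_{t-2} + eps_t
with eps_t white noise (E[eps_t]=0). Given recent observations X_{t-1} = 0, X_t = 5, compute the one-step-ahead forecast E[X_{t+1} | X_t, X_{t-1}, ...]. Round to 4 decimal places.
E[X_{t+1} \mid \mathcal F_t] = -3.7000

For an AR(p) model X_t = c + sum_i phi_i X_{t-i} + eps_t, the
one-step-ahead conditional mean is
  E[X_{t+1} | X_t, ...] = c + sum_i phi_i X_{t+1-i}.
Substitute known values:
  E[X_{t+1} | ...] = -2 + (-0.34) * (5) + (-0.131) * (0)
                   = -3.7000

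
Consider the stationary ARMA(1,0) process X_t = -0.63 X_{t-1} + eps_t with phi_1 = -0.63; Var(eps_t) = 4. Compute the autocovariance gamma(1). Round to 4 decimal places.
\gamma(1) = -4.1784

Multiply the model equation by X_{t-k} and take expectations. With theta_0 = psi_0 = 1 and psi_j the MA(infinity) weights, this gives
  gamma(k) - sum_i phi_i gamma(k-i) = c_k,
  c_k = sigma^2 * sum_{j=k..q} theta_j psi_{j-k}   (c_k = 0 for k > q),
using gamma(-m) = gamma(m).
Pure AR (q = 0): c_0 = sigma^2 = 4, c_k = 0 for k >= 1.
Equations for k = 0 and k = 1 (AR order 1):
  gamma(0) = phi_1 gamma(1) + c_0
  gamma(1) = phi_1 gamma(0) + c_1
Substituting the second into the first: gamma(0) (1 - phi_1^2) = c_0 + phi_1 c_1, so
  gamma(0) = c_0 / (1 - phi_1^2) = 4 / (1 - (-0.63)^2) = 4 / 0.6031 = 6.632399.
  gamma(1) = phi_1 gamma(0) = (-0.63)(6.632399) = -4.178412.
Therefore gamma(1) = -4.1784 (to 4 decimal places).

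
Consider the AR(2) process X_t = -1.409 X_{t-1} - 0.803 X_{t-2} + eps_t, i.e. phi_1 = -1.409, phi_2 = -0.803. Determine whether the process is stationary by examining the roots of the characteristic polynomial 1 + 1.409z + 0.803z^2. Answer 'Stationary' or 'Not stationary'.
\text{Stationary}

The AR(p) characteristic polynomial is P(z) = 1 + 1.409z + 0.803z^2.
Stationarity requires all roots to lie outside the unit circle, i.e. |z| > 1 for every root.
Set 1 + (1.409) z + (0.803) z^2 = 0, i.e. a z^2 + b z + c = 0 with a = 0.803, b = 1.409, c = 1.
Discriminant D = b^2 - 4ac = (1.409)^2 - 4*(0.803)*1 = 1.985281 - (3.212) = -1.226719.
D < 0, so the roots are the complex-conjugate pair z = (-b +/- i sqrt(-D)) / (2a) = -0.8773 +/- 0.6896i.
For a conjugate pair |z|^2 = z * conj(z) = (product of roots) = c/a = 1/(0.803) = 1.24533, so |z| = sqrt(1.24533) = 1.1159 for both roots.
Moduli of all roots: 1.1159, 1.1159.
All moduli strictly greater than 1? Yes.
Verdict: Stationary.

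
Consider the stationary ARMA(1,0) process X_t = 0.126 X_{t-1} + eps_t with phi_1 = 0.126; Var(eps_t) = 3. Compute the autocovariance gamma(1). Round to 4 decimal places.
\gamma(1) = 0.3841

Multiply the model equation by X_{t-k} and take expectations. With theta_0 = psi_0 = 1 and psi_j the MA(infinity) weights, this gives
  gamma(k) - sum_i phi_i gamma(k-i) = c_k,
  c_k = sigma^2 * sum_{j=k..q} theta_j psi_{j-k}   (c_k = 0 for k > q),
using gamma(-m) = gamma(m).
Pure AR (q = 0): c_0 = sigma^2 = 3, c_k = 0 for k >= 1.
Equations for k = 0 and k = 1 (AR order 1):
  gamma(0) = phi_1 gamma(1) + c_0
  gamma(1) = phi_1 gamma(0) + c_1
Substituting the second into the first: gamma(0) (1 - phi_1^2) = c_0 + phi_1 c_1, so
  gamma(0) = c_0 / (1 - phi_1^2) = 3 / (1 - (0.126)^2) = 3 / 0.984124 = 3.048396.
  gamma(1) = phi_1 gamma(0) = (0.126)(3.048396) = 0.384098.
Therefore gamma(1) = 0.3841 (to 4 decimal places).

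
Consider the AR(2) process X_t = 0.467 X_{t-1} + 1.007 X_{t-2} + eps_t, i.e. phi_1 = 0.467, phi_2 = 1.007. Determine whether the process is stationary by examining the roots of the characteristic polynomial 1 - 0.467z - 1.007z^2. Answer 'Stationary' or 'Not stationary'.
\text{Not stationary}

The AR(p) characteristic polynomial is P(z) = 1 - 0.467z - 1.007z^2.
Stationarity requires all roots to lie outside the unit circle, i.e. |z| > 1 for every root.
Set 1 + (-0.467) z + (-1.007) z^2 = 0, i.e. a z^2 + b z + c = 0 with a = -1.007, b = -0.467, c = 1.
Discriminant D = b^2 - 4ac = (-0.467)^2 - 4*(-1.007)*1 = 0.218089 - (-4.028) = 4.246089.
D >= 0, so the roots are real: z = (-b +/- sqrt(D)) / (2a) = (0.467 +/- 2.060604) / (-2.014).
  z_1 = (0.467 + 2.060604) / (-2.014) = -1.255,   |z_1| = 1.255.
  z_2 = (0.467 - 2.060604) / (-2.014) = 0.7913,   |z_2| = 0.7913.
Moduli of all roots: 1.2550, 0.7913.
All moduli strictly greater than 1? No.
Verdict: Not stationary.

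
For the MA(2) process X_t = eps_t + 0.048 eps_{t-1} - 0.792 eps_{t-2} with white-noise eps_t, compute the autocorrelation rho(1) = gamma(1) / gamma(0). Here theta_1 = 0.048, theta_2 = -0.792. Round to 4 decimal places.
\rho(1) = 0.0061

For an MA(q) process with theta_0 = 1, the autocovariance is
  gamma(k) = sigma^2 * sum_{i=0..q-k} theta_i * theta_{i+k},
and rho(k) = gamma(k) / gamma(0). Sigma^2 cancels.
  numerator   = (1)*(0.048) + (0.048)*(-0.792) = 0.009984.
  denominator = (1)^2 + (0.048)^2 + (-0.792)^2 = 1.629568.
  rho(1) = 0.009984 / 1.629568 = 0.0061.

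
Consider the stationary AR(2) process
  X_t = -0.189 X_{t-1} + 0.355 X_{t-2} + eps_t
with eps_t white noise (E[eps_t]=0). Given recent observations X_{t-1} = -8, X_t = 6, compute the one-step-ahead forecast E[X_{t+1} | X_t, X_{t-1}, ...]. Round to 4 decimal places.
E[X_{t+1} \mid \mathcal F_t] = -3.9740

For an AR(p) model X_t = c + sum_i phi_i X_{t-i} + eps_t, the
one-step-ahead conditional mean is
  E[X_{t+1} | X_t, ...] = c + sum_i phi_i X_{t+1-i}.
Substitute known values:
  E[X_{t+1} | ...] = (-0.189) * (6) + (0.355) * (-8)
                   = -3.9740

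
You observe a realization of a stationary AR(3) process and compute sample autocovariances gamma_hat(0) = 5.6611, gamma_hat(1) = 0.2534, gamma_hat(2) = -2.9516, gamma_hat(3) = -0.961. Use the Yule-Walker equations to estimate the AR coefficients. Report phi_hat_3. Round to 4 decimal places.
\hat\phi_{3} = -0.1530

The Yule-Walker equations for an AR(p) process read, in matrix form,
  Gamma_p phi = r_p,   with   (Gamma_p)_{ij} = gamma(|i - j|),
                       (r_p)_i = gamma(i),   i,j = 1..p.
Substitute the sample gammas (Toeplitz matrix and right-hand side of size 3):
  Gamma_p = [[5.6611, 0.2534, -2.9516], [0.2534, 5.6611, 0.2534], [-2.9516, 0.2534, 5.6611]]
  r_p     = [0.2534, -2.9516, -0.961]
Written out (R1..R3):
  (R1) 5.6611 phi_1 + 0.2534 phi_2 - 2.9516 phi_3 = 0.2534
  (R2) 0.2534 phi_1 + 5.6611 phi_2 + 0.2534 phi_3 = -2.9516
  (R3) -2.9516 phi_1 + 0.2534 phi_2 + 5.6611 phi_3 = -0.961
Gaussian elimination:
  R2 <- R2 - (0.2534/5.6611) R1 = R2 - (0.044762) R1:  5.649757 phi_2 + 0.385518 phi_3 = -2.962943
  R3 <- R3 - (-2.9516/5.6611) R1 = R3 - (-0.521383) R1:  0.385518 phi_2 + 4.122187 phi_3 = -0.828882
  R3 <- R3 - (0.385518/5.649757) R2 = R3 - (0.068236) R2:  4.09588 phi_3 = -0.626701
Back-substitution:
  phi_hat_3 = -0.626701 / 4.09588 = -0.153008
  phi_hat_2 = (-2.962943 - (0.385518)(-0.153008)) / 5.649757 = -0.513996
  phi_hat_1 = (0.2534 - (0.2534)(-0.513996) - (-2.9516)(-0.153008)) / 5.6611 = -0.012007
So phi_hat = [-0.0120, -0.5140, -0.1530].
Therefore phi_hat_3 = -0.1530.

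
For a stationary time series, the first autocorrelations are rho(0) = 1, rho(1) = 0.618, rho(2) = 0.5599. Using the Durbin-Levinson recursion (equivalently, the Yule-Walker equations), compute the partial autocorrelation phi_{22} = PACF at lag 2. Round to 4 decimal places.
\phi_{22} = 0.2880

The PACF at lag k is phi_{kk}, the last component of the solution
to the Yule-Walker system G_k phi = r_k where
  (G_k)_{ij} = rho(|i - j|), (r_k)_i = rho(i), i,j = 1..k.
Equivalently, Durbin-Levinson gives phi_{kk} iteratively:
  phi_{11} = rho(1)
  phi_{kk} = [rho(k) - sum_{j=1..k-1} phi_{k-1,j} rho(k-j)]
            / [1 - sum_{j=1..k-1} phi_{k-1,j} rho(j)],
  phi_{k,j} = phi_{k-1,j} - phi_{kk} phi_{k-1,k-j},  j = 1..k-1.
Step k = 1:
  phi_11 = rho(1) = 0.618.
Step k = 2:
  phi_22 = [rho(2) - phi_11 rho(1)] / [1 - phi_11 rho(1)] = [0.5599 - (0.618)(0.618)] / [1 - (0.618)(0.618)]
         = 0.177976 / 0.618076 = 0.288.
Therefore phi_{22} = 0.2880.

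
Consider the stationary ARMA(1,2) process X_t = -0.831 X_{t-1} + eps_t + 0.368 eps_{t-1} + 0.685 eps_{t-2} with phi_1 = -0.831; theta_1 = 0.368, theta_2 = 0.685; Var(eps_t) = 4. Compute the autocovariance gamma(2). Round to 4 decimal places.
\gamma(2) = 16.1407

Multiply the model equation by X_{t-k} and take expectations. With theta_0 = psi_0 = 1 and psi_j the MA(infinity) weights, this gives
  gamma(k) - sum_i phi_i gamma(k-i) = c_k,
  c_k = sigma^2 * sum_{j=k..q} theta_j psi_{j-k}   (c_k = 0 for k > q),
using gamma(-m) = gamma(m).
psi-weights needed (psi_j = theta_j + sum_i phi_i psi_{j-i}):
  psi_1 = theta_1 + phi_1 = 0.368 + (-0.831) = -0.463
  psi_2 = theta_2 + phi_1 psi_1 = 0.685 + (-0.831)(-0.463) = 1.069753
Right-hand sides:
  c_0 = sigma^2 (1 + theta_1 psi_1 + theta_2 psi_2) = 4 * (1 + (0.368)(-0.463) + (0.685)(1.069753)) = 4 * 1.562397 = 6.249587
  c_1 = sigma^2 (theta_1 + theta_2 psi_1) = 4 * (0.368 + (0.685)(-0.463)) = 0.20338
  c_2 = sigma^2 theta_2 = 4 * (0.685) = 2.74
Equations for k = 0 and k = 1 (AR order 1):
  gamma(0) = phi_1 gamma(1) + c_0
  gamma(1) = phi_1 gamma(0) + c_1
Substituting the second into the first: gamma(0) (1 - phi_1^2) = c_0 + phi_1 c_1, so
  gamma(0) = (c_0 + phi_1 c_1) / (1 - phi_1^2) = (6.249587 + (-0.831)(0.20338)) / (1 - (-0.831)^2) = 6.080578 / 0.309439 = 19.65033.
  gamma(1) = phi_1 gamma(0) + c_1 = (-0.831)(19.65033) + (0.20338) = -16.126044.
For k = 2: gamma(2) = phi_1 gamma(1) + c_2
  = (-0.831)(-16.126044) + (2.74) = 16.140743.
Therefore gamma(2) = 16.1407 (to 4 decimal places).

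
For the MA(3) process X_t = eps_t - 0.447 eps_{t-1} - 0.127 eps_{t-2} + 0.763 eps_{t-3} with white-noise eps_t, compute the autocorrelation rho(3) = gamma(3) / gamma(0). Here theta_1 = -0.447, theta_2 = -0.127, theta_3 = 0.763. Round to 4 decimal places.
\rho(3) = 0.4243

For an MA(q) process with theta_0 = 1, the autocovariance is
  gamma(k) = sigma^2 * sum_{i=0..q-k} theta_i * theta_{i+k},
and rho(k) = gamma(k) / gamma(0). Sigma^2 cancels.
  numerator   = (1)*(0.763) = 0.763.
  denominator = (1)^2 + (-0.447)^2 + (-0.127)^2 + (0.763)^2 = 1.798107.
  rho(3) = 0.763 / 1.798107 = 0.4243.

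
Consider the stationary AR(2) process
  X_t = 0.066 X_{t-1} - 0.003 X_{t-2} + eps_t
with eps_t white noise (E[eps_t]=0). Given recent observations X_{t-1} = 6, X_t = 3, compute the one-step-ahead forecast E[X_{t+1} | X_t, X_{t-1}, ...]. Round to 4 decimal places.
E[X_{t+1} \mid \mathcal F_t] = 0.1800

For an AR(p) model X_t = c + sum_i phi_i X_{t-i} + eps_t, the
one-step-ahead conditional mean is
  E[X_{t+1} | X_t, ...] = c + sum_i phi_i X_{t+1-i}.
Substitute known values:
  E[X_{t+1} | ...] = (0.066) * (3) + (-0.003) * (6)
                   = 0.1800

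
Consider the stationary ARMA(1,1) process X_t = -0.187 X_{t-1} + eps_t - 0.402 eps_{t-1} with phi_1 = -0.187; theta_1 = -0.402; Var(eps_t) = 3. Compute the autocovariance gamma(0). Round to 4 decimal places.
\gamma(0) = 4.0785

Multiply the model equation by X_{t-k} and take expectations. With theta_0 = psi_0 = 1 and psi_j the MA(infinity) weights, this gives
  gamma(k) - sum_i phi_i gamma(k-i) = c_k,
  c_k = sigma^2 * sum_{j=k..q} theta_j psi_{j-k}   (c_k = 0 for k > q),
using gamma(-m) = gamma(m).
psi-weights needed (psi_j = theta_j + sum_i phi_i psi_{j-i}):
  psi_1 = theta_1 + phi_1 = -0.402 + (-0.187) = -0.589
Right-hand sides:
  c_0 = sigma^2 (1 + theta_1 psi_1) = 3 * (1 + (-0.402)(-0.589)) = 3 * 1.236778 = 3.710334
  c_1 = sigma^2 theta_1 = 3 * (-0.402) = -1.206
  c_2 = 0
Equations for k = 0 and k = 1 (AR order 1):
  gamma(0) = phi_1 gamma(1) + c_0
  gamma(1) = phi_1 gamma(0) + c_1
Substituting the second into the first: gamma(0) (1 - phi_1^2) = c_0 + phi_1 c_1, so
  gamma(0) = (c_0 + phi_1 c_1) / (1 - phi_1^2) = (3.710334 + (-0.187)(-1.206)) / (1 - (-0.187)^2) = 3.935856 / 0.965031 = 4.078476.
Therefore gamma(0) = 4.0785 (to 4 decimal places).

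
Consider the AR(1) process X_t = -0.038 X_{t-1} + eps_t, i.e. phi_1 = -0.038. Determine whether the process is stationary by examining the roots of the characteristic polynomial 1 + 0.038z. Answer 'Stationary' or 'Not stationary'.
\text{Stationary}

The AR(p) characteristic polynomial is P(z) = 1 + 0.038z.
Stationarity requires all roots to lie outside the unit circle, i.e. |z| > 1 for every root.
This is linear in z: 1 + (0.038) z = 0  =>  z = -1/(0.038) = -26.315789,  |z| = 26.315789.
Moduli of all roots: 26.3158.
All moduli strictly greater than 1? Yes.
Verdict: Stationary.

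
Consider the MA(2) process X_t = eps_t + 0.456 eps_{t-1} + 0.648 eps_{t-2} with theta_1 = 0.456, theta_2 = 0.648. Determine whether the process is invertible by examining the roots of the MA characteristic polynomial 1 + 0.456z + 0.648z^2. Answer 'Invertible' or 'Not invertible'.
\text{Invertible}

The MA(q) characteristic polynomial is P(z) = 1 + 0.456z + 0.648z^2.
Invertibility requires all roots to lie outside the unit circle, i.e. |z| > 1 for every root.
Set 1 + (0.456) z + (0.648) z^2 = 0, i.e. a z^2 + b z + c = 0 with a = 0.648, b = 0.456, c = 1.
Discriminant D = b^2 - 4ac = (0.456)^2 - 4*(0.648)*1 = 0.207936 - (2.592) = -2.384064.
D < 0, so the roots are the complex-conjugate pair z = (-b +/- i sqrt(-D)) / (2a) = -0.3519 +/- 1.1914i.
For a conjugate pair |z|^2 = z * conj(z) = (product of roots) = c/a = 1/(0.648) = 1.54321, so |z| = sqrt(1.54321) = 1.2423 for both roots.
Moduli of all roots: 1.2423, 1.2423.
All moduli strictly greater than 1? Yes.
Verdict: Invertible.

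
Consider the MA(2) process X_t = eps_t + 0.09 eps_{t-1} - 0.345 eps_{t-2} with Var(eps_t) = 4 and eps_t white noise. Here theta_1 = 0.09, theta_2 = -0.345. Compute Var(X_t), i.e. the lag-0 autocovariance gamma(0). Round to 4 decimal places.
\gamma(0) = 4.5085

For an MA(q) process X_t = eps_t + sum_i theta_i eps_{t-i} with
Var(eps_t) = sigma^2, the variance is
  gamma(0) = sigma^2 * (1 + sum_i theta_i^2).
  sum_i theta_i^2 = (0.09)^2 + (-0.345)^2 = 0.0081 + 0.119025 = 0.127125.
  gamma(0) = 4 * (1 + 0.127125) = 4 * 1.127125 = 4.5085.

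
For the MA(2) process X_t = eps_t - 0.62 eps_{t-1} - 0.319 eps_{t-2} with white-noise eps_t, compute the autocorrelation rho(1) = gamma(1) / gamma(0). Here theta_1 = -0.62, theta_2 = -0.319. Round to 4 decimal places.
\rho(1) = -0.2841

For an MA(q) process with theta_0 = 1, the autocovariance is
  gamma(k) = sigma^2 * sum_{i=0..q-k} theta_i * theta_{i+k},
and rho(k) = gamma(k) / gamma(0). Sigma^2 cancels.
  numerator   = (1)*(-0.62) + (-0.62)*(-0.319) = -0.42222.
  denominator = (1)^2 + (-0.62)^2 + (-0.319)^2 = 1.486161.
  rho(1) = -0.42222 / 1.486161 = -0.2841.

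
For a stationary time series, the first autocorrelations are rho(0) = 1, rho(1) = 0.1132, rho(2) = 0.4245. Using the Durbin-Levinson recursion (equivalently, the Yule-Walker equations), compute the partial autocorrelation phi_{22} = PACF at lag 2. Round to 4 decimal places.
\phi_{22} = 0.4170

The PACF at lag k is phi_{kk}, the last component of the solution
to the Yule-Walker system G_k phi = r_k where
  (G_k)_{ij} = rho(|i - j|), (r_k)_i = rho(i), i,j = 1..k.
Equivalently, Durbin-Levinson gives phi_{kk} iteratively:
  phi_{11} = rho(1)
  phi_{kk} = [rho(k) - sum_{j=1..k-1} phi_{k-1,j} rho(k-j)]
            / [1 - sum_{j=1..k-1} phi_{k-1,j} rho(j)],
  phi_{k,j} = phi_{k-1,j} - phi_{kk} phi_{k-1,k-j},  j = 1..k-1.
Step k = 1:
  phi_11 = rho(1) = 0.1132.
Step k = 2:
  phi_22 = [rho(2) - phi_11 rho(1)] / [1 - phi_11 rho(1)] = [0.4245 - (0.1132)(0.1132)] / [1 - (0.1132)(0.1132)]
         = 0.41168576 / 0.98718576 = 0.417.
Therefore phi_{22} = 0.4170.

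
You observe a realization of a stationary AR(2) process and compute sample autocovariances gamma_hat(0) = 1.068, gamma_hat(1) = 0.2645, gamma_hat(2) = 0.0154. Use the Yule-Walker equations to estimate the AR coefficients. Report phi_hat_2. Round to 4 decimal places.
\hat\phi_{2} = -0.0500

The Yule-Walker equations for an AR(p) process read, in matrix form,
  Gamma_p phi = r_p,   with   (Gamma_p)_{ij} = gamma(|i - j|),
                       (r_p)_i = gamma(i),   i,j = 1..p.
Substitute the sample gammas (Toeplitz matrix and right-hand side of size 2):
  Gamma_p = [[1.068, 0.2645], [0.2645, 1.068]]
  r_p     = [0.2645, 0.0154]
Written out:
  1.068 phi_1 + 0.2645 phi_2 = 0.2645
  0.2645 phi_1 + 1.068 phi_2 = 0.0154
Solve by Cramer's rule:
  det = gamma(0)^2 - gamma(1)^2 = (1.068)^2 - (0.2645)^2 = 1.140624 - 0.06996025 = 1.07066375
  phi_hat_1 = [gamma(1) gamma(0) - gamma(1) gamma(2)] / det = [(0.2645)(1.068) - (0.2645)(0.0154)] / 1.07066375 = 0.2784127 / 1.07066375 = 0.26
  phi_hat_2 = [gamma(0) gamma(2) - gamma(1)^2] / det = [(1.068)(0.0154) - (0.2645)^2] / 1.07066375 = -0.05351305 / 1.07066375 = -0.05
So phi_hat = [0.2600, -0.0500].
Therefore phi_hat_2 = -0.0500.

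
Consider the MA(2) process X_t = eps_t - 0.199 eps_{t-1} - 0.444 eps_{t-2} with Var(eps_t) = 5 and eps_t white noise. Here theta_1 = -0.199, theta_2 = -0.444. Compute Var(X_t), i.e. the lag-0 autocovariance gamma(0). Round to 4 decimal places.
\gamma(0) = 6.1837

For an MA(q) process X_t = eps_t + sum_i theta_i eps_{t-i} with
Var(eps_t) = sigma^2, the variance is
  gamma(0) = sigma^2 * (1 + sum_i theta_i^2).
  sum_i theta_i^2 = (-0.199)^2 + (-0.444)^2 = 0.039601 + 0.197136 = 0.236737.
  gamma(0) = 5 * (1 + 0.236737) = 5 * 1.236737 = 6.183685, which rounds to 6.1837.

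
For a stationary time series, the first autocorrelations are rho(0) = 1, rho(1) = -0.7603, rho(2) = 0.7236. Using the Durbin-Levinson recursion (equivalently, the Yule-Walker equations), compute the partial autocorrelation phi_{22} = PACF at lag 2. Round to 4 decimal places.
\phi_{22} = 0.3449

The PACF at lag k is phi_{kk}, the last component of the solution
to the Yule-Walker system G_k phi = r_k where
  (G_k)_{ij} = rho(|i - j|), (r_k)_i = rho(i), i,j = 1..k.
Equivalently, Durbin-Levinson gives phi_{kk} iteratively:
  phi_{11} = rho(1)
  phi_{kk} = [rho(k) - sum_{j=1..k-1} phi_{k-1,j} rho(k-j)]
            / [1 - sum_{j=1..k-1} phi_{k-1,j} rho(j)],
  phi_{k,j} = phi_{k-1,j} - phi_{kk} phi_{k-1,k-j},  j = 1..k-1.
Step k = 1:
  phi_11 = rho(1) = -0.7603.
Step k = 2:
  phi_22 = [rho(2) - phi_11 rho(1)] / [1 - phi_11 rho(1)] = [0.7236 - (-0.7603)(-0.7603)] / [1 - (-0.7603)(-0.7603)]
         = 0.14554391 / 0.42194391 = 0.3449.
Therefore phi_{22} = 0.3449.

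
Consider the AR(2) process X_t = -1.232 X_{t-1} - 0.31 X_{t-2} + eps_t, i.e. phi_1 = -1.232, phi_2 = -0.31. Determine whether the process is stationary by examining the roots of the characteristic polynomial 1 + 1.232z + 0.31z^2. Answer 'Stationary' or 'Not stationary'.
\text{Stationary}

The AR(p) characteristic polynomial is P(z) = 1 + 1.232z + 0.31z^2.
Stationarity requires all roots to lie outside the unit circle, i.e. |z| > 1 for every root.
Set 1 + (1.232) z + (0.31) z^2 = 0, i.e. a z^2 + b z + c = 0 with a = 0.31, b = 1.232, c = 1.
Discriminant D = b^2 - 4ac = (1.232)^2 - 4*(0.31)*1 = 1.517824 - (1.24) = 0.277824.
D >= 0, so the roots are real: z = (-b +/- sqrt(D)) / (2a) = (-1.232 +/- 0.52709) / (0.62).
  z_1 = (-1.232 + 0.52709) / (0.62) = -1.137,   |z_1| = 1.137.
  z_2 = (-1.232 - 0.52709) / (0.62) = -2.8372,   |z_2| = 2.8372.
Moduli of all roots: 1.1370, 2.8372.
All moduli strictly greater than 1? Yes.
Verdict: Stationary.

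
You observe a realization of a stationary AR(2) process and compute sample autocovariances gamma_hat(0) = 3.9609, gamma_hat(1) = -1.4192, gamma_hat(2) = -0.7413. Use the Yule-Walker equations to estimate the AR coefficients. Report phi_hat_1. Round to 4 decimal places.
\hat\phi_{1} = -0.4880

The Yule-Walker equations for an AR(p) process read, in matrix form,
  Gamma_p phi = r_p,   with   (Gamma_p)_{ij} = gamma(|i - j|),
                       (r_p)_i = gamma(i),   i,j = 1..p.
Substitute the sample gammas (Toeplitz matrix and right-hand side of size 2):
  Gamma_p = [[3.9609, -1.4192], [-1.4192, 3.9609]]
  r_p     = [-1.4192, -0.7413]
Written out:
  3.9609 phi_1 - 1.4192 phi_2 = -1.4192
  -1.4192 phi_1 + 3.9609 phi_2 = -0.7413
Solve by Cramer's rule:
  det = gamma(0)^2 - gamma(1)^2 = (3.9609)^2 - (-1.4192)^2 = 15.68872881 - 2.01412864 = 13.67460017
  phi_hat_1 = [gamma(1) gamma(0) - gamma(1) gamma(2)] / det = [(-1.4192)(3.9609) - (-1.4192)(-0.7413)] / 13.67460017 = -6.67336224 / 13.67460017 = -0.488
  phi_hat_2 = [gamma(0) gamma(2) - gamma(1)^2] / det = [(3.9609)(-0.7413) - (-1.4192)^2] / 13.67460017 = -4.95034381 / 13.67460017 = -0.362
So phi_hat = [-0.4880, -0.3620].
Therefore phi_hat_1 = -0.4880.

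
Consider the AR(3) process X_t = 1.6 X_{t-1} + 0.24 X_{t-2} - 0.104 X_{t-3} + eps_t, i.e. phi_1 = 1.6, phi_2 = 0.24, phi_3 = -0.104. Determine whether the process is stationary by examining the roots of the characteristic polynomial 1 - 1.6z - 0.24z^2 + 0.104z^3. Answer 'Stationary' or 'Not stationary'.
\text{Not stationary}

The AR(p) characteristic polynomial is P(z) = 1 - 1.6z - 0.24z^2 + 0.104z^3.
Stationarity requires all roots to lie outside the unit circle, i.e. |z| > 1 for every root.
Degree 3: look for a simple real root z0 first, then factor out (1 - z/z0) and solve the remaining quadratic.
Testing z0 = 5: P(5) = 1 + (-1.6)(5) + (-0.24)(5)^2 + (0.104)(5)^3
  = 1 + (-8) + (-6) + (13) = 0.  So z_0 = 5 is a root, |z_0| = 5.
Divide out the factor (1 - 0.2 z) = (1 - z/z0) (since 1/z0 = 0.2):
  P(z) = (1 - 0.2 z)(1 + (-1.4) z + (-0.52) z^2)
  [check: z-coef -1.4 - (0.2) = -1.6; z^2-coef -0.52 - (0.2)(-1.4) = -0.24; z^3-coef -(0.2)(-0.52) = 0.104.]
Remaining roots from the quadratic factor 1 + (-1.4) z + (-0.52) z^2:
  Set 1 + (-1.4) z + (-0.52) z^2 = 0, i.e. a z^2 + b z + c = 0 with a = -0.52, b = -1.4, c = 1.
  Discriminant D = b^2 - 4ac = (-1.4)^2 - 4*(-0.52)*1 = 1.96 - (-2.08) = 4.04.
  D >= 0, so the roots are real: z = (-b +/- sqrt(D)) / (2a) = (1.4 +/- 2.009975) / (-1.04).
    z_1 = (1.4 + 2.009975) / (-1.04) = -3.2788,   |z_1| = 3.2788.
    z_2 = (1.4 - 2.009975) / (-1.04) = 0.5865,   |z_2| = 0.5865.
Moduli of all roots: 5.0000, 3.2788, 0.5865.
All moduli strictly greater than 1? No.
Verdict: Not stationary.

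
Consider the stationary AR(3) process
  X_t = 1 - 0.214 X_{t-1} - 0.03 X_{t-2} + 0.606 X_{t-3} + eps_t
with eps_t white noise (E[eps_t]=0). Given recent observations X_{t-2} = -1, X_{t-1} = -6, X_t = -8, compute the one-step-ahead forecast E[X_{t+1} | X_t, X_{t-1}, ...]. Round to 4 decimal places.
E[X_{t+1} \mid \mathcal F_t] = 2.2860

For an AR(p) model X_t = c + sum_i phi_i X_{t-i} + eps_t, the
one-step-ahead conditional mean is
  E[X_{t+1} | X_t, ...] = c + sum_i phi_i X_{t+1-i}.
Substitute known values:
  E[X_{t+1} | ...] = 1 + (-0.214) * (-8) + (-0.03) * (-6) + (0.606) * (-1)
                   = 2.2860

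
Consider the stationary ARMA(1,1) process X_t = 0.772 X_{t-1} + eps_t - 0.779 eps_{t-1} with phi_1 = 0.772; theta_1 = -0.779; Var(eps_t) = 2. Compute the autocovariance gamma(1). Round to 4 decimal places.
\gamma(1) = -0.0138

Multiply the model equation by X_{t-k} and take expectations. With theta_0 = psi_0 = 1 and psi_j the MA(infinity) weights, this gives
  gamma(k) - sum_i phi_i gamma(k-i) = c_k,
  c_k = sigma^2 * sum_{j=k..q} theta_j psi_{j-k}   (c_k = 0 for k > q),
using gamma(-m) = gamma(m).
psi-weights needed (psi_j = theta_j + sum_i phi_i psi_{j-i}):
  psi_1 = theta_1 + phi_1 = -0.779 + (0.772) = -0.007
Right-hand sides:
  c_0 = sigma^2 (1 + theta_1 psi_1) = 2 * (1 + (-0.779)(-0.007)) = 2 * 1.005453 = 2.010906
  c_1 = sigma^2 theta_1 = 2 * (-0.779) = -1.558
  c_2 = 0
Equations for k = 0 and k = 1 (AR order 1):
  gamma(0) = phi_1 gamma(1) + c_0
  gamma(1) = phi_1 gamma(0) + c_1
Substituting the second into the first: gamma(0) (1 - phi_1^2) = c_0 + phi_1 c_1, so
  gamma(0) = (c_0 + phi_1 c_1) / (1 - phi_1^2) = (2.010906 + (0.772)(-1.558)) / (1 - (0.772)^2) = 0.80813 / 0.404016 = 2.000243.
  gamma(1) = phi_1 gamma(0) + c_1 = (0.772)(2.000243) + (-1.558) = -0.013813.
Therefore gamma(1) = -0.0138 (to 4 decimal places).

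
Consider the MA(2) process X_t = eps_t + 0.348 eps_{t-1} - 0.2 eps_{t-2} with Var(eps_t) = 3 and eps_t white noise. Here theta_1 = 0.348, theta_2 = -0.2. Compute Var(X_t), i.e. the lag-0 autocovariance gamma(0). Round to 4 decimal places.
\gamma(0) = 3.4833

For an MA(q) process X_t = eps_t + sum_i theta_i eps_{t-i} with
Var(eps_t) = sigma^2, the variance is
  gamma(0) = sigma^2 * (1 + sum_i theta_i^2).
  sum_i theta_i^2 = (0.348)^2 + (-0.2)^2 = 0.121104 + 0.04 = 0.161104.
  gamma(0) = 3 * (1 + 0.161104) = 3 * 1.161104 = 3.483312, which rounds to 3.4833.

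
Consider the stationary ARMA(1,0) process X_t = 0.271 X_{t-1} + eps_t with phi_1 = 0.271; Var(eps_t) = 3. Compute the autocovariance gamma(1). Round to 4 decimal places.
\gamma(1) = 0.8774

Multiply the model equation by X_{t-k} and take expectations. With theta_0 = psi_0 = 1 and psi_j the MA(infinity) weights, this gives
  gamma(k) - sum_i phi_i gamma(k-i) = c_k,
  c_k = sigma^2 * sum_{j=k..q} theta_j psi_{j-k}   (c_k = 0 for k > q),
using gamma(-m) = gamma(m).
Pure AR (q = 0): c_0 = sigma^2 = 3, c_k = 0 for k >= 1.
Equations for k = 0 and k = 1 (AR order 1):
  gamma(0) = phi_1 gamma(1) + c_0
  gamma(1) = phi_1 gamma(0) + c_1
Substituting the second into the first: gamma(0) (1 - phi_1^2) = c_0 + phi_1 c_1, so
  gamma(0) = c_0 / (1 - phi_1^2) = 3 / (1 - (0.271)^2) = 3 / 0.926559 = 3.237786.
  gamma(1) = phi_1 gamma(0) = (0.271)(3.237786) = 0.87744.
Therefore gamma(1) = 0.8774 (to 4 decimal places).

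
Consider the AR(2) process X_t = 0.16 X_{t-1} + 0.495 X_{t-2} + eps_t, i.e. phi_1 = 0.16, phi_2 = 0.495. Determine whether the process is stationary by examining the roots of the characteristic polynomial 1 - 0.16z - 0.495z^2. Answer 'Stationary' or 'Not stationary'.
\text{Stationary}

The AR(p) characteristic polynomial is P(z) = 1 - 0.16z - 0.495z^2.
Stationarity requires all roots to lie outside the unit circle, i.e. |z| > 1 for every root.
Set 1 + (-0.16) z + (-0.495) z^2 = 0, i.e. a z^2 + b z + c = 0 with a = -0.495, b = -0.16, c = 1.
Discriminant D = b^2 - 4ac = (-0.16)^2 - 4*(-0.495)*1 = 0.0256 - (-1.98) = 2.0056.
D >= 0, so the roots are real: z = (-b +/- sqrt(D)) / (2a) = (0.16 +/- 1.416192) / (-0.99).
  z_1 = (0.16 + 1.416192) / (-0.99) = -1.5921,   |z_1| = 1.5921.
  z_2 = (0.16 - 1.416192) / (-0.99) = 1.2689,   |z_2| = 1.2689.
Moduli of all roots: 1.5921, 1.2689.
All moduli strictly greater than 1? Yes.
Verdict: Stationary.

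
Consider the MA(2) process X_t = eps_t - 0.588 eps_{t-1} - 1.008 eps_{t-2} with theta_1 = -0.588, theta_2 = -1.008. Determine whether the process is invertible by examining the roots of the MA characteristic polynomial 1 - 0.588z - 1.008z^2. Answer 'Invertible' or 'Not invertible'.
\text{Not invertible}

The MA(q) characteristic polynomial is P(z) = 1 - 0.588z - 1.008z^2.
Invertibility requires all roots to lie outside the unit circle, i.e. |z| > 1 for every root.
Set 1 + (-0.588) z + (-1.008) z^2 = 0, i.e. a z^2 + b z + c = 0 with a = -1.008, b = -0.588, c = 1.
Discriminant D = b^2 - 4ac = (-0.588)^2 - 4*(-1.008)*1 = 0.345744 - (-4.032) = 4.377744.
D >= 0, so the roots are real: z = (-b +/- sqrt(D)) / (2a) = (0.588 +/- 2.092306) / (-2.016).
  z_1 = (0.588 + 2.092306) / (-2.016) = -1.3295,   |z_1| = 1.3295.
  z_2 = (0.588 - 2.092306) / (-2.016) = 0.7462,   |z_2| = 0.7462.
Moduli of all roots: 1.3295, 0.7462.
All moduli strictly greater than 1? No.
Verdict: Not invertible.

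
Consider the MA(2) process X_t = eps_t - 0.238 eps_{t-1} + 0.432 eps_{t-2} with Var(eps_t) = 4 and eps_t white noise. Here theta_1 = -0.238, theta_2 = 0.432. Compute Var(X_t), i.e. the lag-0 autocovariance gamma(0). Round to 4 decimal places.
\gamma(0) = 4.9731

For an MA(q) process X_t = eps_t + sum_i theta_i eps_{t-i} with
Var(eps_t) = sigma^2, the variance is
  gamma(0) = sigma^2 * (1 + sum_i theta_i^2).
  sum_i theta_i^2 = (-0.238)^2 + (0.432)^2 = 0.056644 + 0.186624 = 0.243268.
  gamma(0) = 4 * (1 + 0.243268) = 4 * 1.243268 = 4.973072, which rounds to 4.9731.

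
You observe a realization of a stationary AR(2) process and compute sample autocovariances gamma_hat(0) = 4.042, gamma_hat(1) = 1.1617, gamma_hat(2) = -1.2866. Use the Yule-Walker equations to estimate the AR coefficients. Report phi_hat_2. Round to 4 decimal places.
\hat\phi_{2} = -0.4370

The Yule-Walker equations for an AR(p) process read, in matrix form,
  Gamma_p phi = r_p,   with   (Gamma_p)_{ij} = gamma(|i - j|),
                       (r_p)_i = gamma(i),   i,j = 1..p.
Substitute the sample gammas (Toeplitz matrix and right-hand side of size 2):
  Gamma_p = [[4.042, 1.1617], [1.1617, 4.042]]
  r_p     = [1.1617, -1.2866]
Written out:
  4.042 phi_1 + 1.1617 phi_2 = 1.1617
  1.1617 phi_1 + 4.042 phi_2 = -1.2866
Solve by Cramer's rule:
  det = gamma(0)^2 - gamma(1)^2 = (4.042)^2 - (1.1617)^2 = 16.337764 - 1.34954689 = 14.98821711
  phi_hat_1 = [gamma(1) gamma(0) - gamma(1) gamma(2)] / det = [(1.1617)(4.042) - (1.1617)(-1.2866)] / 14.98821711 = 6.19023462 / 14.98821711 = 0.413
  phi_hat_2 = [gamma(0) gamma(2) - gamma(1)^2] / det = [(4.042)(-1.2866) - (1.1617)^2] / 14.98821711 = -6.54998409 / 14.98821711 = -0.437
So phi_hat = [0.4130, -0.4370].
Therefore phi_hat_2 = -0.4370.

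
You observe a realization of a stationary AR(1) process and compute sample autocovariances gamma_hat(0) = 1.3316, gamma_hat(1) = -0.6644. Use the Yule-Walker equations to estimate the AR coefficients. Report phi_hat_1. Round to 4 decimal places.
\hat\phi_{1} = -0.4989

The Yule-Walker equations for an AR(p) process read, in matrix form,
  Gamma_p phi = r_p,   with   (Gamma_p)_{ij} = gamma(|i - j|),
                       (r_p)_i = gamma(i),   i,j = 1..p.
Substitute the sample gammas (Toeplitz matrix and right-hand side of size 1):
  Gamma_p = [[1.3316]]
  r_p     = [-0.6644]
With p = 1 this is the single equation gamma(0) phi_1 = gamma(1):
  phi_hat_1 = gamma(1) / gamma(0) = -0.6644 / 1.3316 = -0.4989.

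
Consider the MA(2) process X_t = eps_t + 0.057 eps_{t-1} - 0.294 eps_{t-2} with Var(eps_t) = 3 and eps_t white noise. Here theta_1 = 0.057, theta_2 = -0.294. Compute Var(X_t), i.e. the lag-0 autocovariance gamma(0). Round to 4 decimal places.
\gamma(0) = 3.2691

For an MA(q) process X_t = eps_t + sum_i theta_i eps_{t-i} with
Var(eps_t) = sigma^2, the variance is
  gamma(0) = sigma^2 * (1 + sum_i theta_i^2).
  sum_i theta_i^2 = (0.057)^2 + (-0.294)^2 = 0.003249 + 0.086436 = 0.089685.
  gamma(0) = 3 * (1 + 0.089685) = 3 * 1.089685 = 3.269055, which rounds to 3.2691.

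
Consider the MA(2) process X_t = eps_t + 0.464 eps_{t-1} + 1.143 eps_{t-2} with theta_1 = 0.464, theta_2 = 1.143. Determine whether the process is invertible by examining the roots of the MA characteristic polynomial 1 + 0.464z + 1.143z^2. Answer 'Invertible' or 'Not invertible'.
\text{Not invertible}

The MA(q) characteristic polynomial is P(z) = 1 + 0.464z + 1.143z^2.
Invertibility requires all roots to lie outside the unit circle, i.e. |z| > 1 for every root.
Set 1 + (0.464) z + (1.143) z^2 = 0, i.e. a z^2 + b z + c = 0 with a = 1.143, b = 0.464, c = 1.
Discriminant D = b^2 - 4ac = (0.464)^2 - 4*(1.143)*1 = 0.215296 - (4.572) = -4.356704.
D < 0, so the roots are the complex-conjugate pair z = (-b +/- i sqrt(-D)) / (2a) = -0.203 +/- 0.9131i.
For a conjugate pair |z|^2 = z * conj(z) = (product of roots) = c/a = 1/(1.143) = 0.874891, so |z| = sqrt(0.874891) = 0.9354 for both roots.
Moduli of all roots: 0.9354, 0.9354.
All moduli strictly greater than 1? No.
Verdict: Not invertible.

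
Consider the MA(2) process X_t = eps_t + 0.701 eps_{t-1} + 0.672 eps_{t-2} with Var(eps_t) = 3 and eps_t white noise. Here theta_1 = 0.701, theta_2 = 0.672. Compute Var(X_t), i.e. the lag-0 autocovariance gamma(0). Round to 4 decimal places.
\gamma(0) = 5.8290

For an MA(q) process X_t = eps_t + sum_i theta_i eps_{t-i} with
Var(eps_t) = sigma^2, the variance is
  gamma(0) = sigma^2 * (1 + sum_i theta_i^2).
  sum_i theta_i^2 = (0.701)^2 + (0.672)^2 = 0.491401 + 0.451584 = 0.942985.
  gamma(0) = 3 * (1 + 0.942985) = 3 * 1.942985 = 5.828955, which rounds to 5.8290.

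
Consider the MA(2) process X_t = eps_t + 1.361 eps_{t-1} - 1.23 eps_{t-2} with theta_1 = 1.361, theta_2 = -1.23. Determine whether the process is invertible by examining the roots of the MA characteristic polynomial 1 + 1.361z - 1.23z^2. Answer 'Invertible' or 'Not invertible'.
\text{Not invertible}

The MA(q) characteristic polynomial is P(z) = 1 + 1.361z - 1.23z^2.
Invertibility requires all roots to lie outside the unit circle, i.e. |z| > 1 for every root.
Set 1 + (1.361) z + (-1.23) z^2 = 0, i.e. a z^2 + b z + c = 0 with a = -1.23, b = 1.361, c = 1.
Discriminant D = b^2 - 4ac = (1.361)^2 - 4*(-1.23)*1 = 1.852321 - (-4.92) = 6.772321.
D >= 0, so the roots are real: z = (-b +/- sqrt(D)) / (2a) = (-1.361 +/- 2.602368) / (-2.46).
  z_1 = (-1.361 + 2.602368) / (-2.46) = -0.5046,   |z_1| = 0.5046.
  z_2 = (-1.361 - 2.602368) / (-2.46) = 1.6111,   |z_2| = 1.6111.
Moduli of all roots: 0.5046, 1.6111.
All moduli strictly greater than 1? No.
Verdict: Not invertible.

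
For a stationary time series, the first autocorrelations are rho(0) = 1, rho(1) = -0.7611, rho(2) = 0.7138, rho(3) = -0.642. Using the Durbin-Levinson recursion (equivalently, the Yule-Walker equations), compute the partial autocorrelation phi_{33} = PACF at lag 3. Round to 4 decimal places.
\phi_{33} = -0.0770

The PACF at lag k is phi_{kk}, the last component of the solution
to the Yule-Walker system G_k phi = r_k where
  (G_k)_{ij} = rho(|i - j|), (r_k)_i = rho(i), i,j = 1..k.
Equivalently, Durbin-Levinson gives phi_{kk} iteratively:
  phi_{11} = rho(1)
  phi_{kk} = [rho(k) - sum_{j=1..k-1} phi_{k-1,j} rho(k-j)]
            / [1 - sum_{j=1..k-1} phi_{k-1,j} rho(j)],
  phi_{k,j} = phi_{k-1,j} - phi_{kk} phi_{k-1,k-j},  j = 1..k-1.
Step k = 1:
  phi_11 = rho(1) = -0.7611.
Step k = 2:
  phi_22 = [rho(2) - phi_11 rho(1)] / [1 - phi_11 rho(1)] = [0.7138 - (-0.7611)(-0.7611)] / [1 - (-0.7611)(-0.7611)]
         = 0.13452679 / 0.42072679 = 0.319749.
  Update: phi_21 = phi_11 - phi_22 phi_11 = -0.7611 - (0.319749)(-0.7611) = -0.517739.
Step k = 3:
  phi_33 = [rho(3) - phi_21 rho(2) - phi_22 rho(1)] / [1 - phi_21 rho(1) - phi_22 rho(2)]
    numerator   = -0.642 - (-0.517739)(0.7138) - (0.319749)(-0.7611) = -0.02907701
    denominator = 1 - (-0.517739)(-0.7611) - (0.319749)(0.7138) = 0.37771204
  phi_33 = -0.02907701 / 0.37771204 = -0.077.
Therefore phi_{33} = -0.0770.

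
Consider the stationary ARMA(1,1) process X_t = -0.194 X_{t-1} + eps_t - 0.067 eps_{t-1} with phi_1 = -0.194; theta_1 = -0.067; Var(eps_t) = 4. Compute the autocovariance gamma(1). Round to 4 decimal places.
\gamma(1) = -1.0989

Multiply the model equation by X_{t-k} and take expectations. With theta_0 = psi_0 = 1 and psi_j the MA(infinity) weights, this gives
  gamma(k) - sum_i phi_i gamma(k-i) = c_k,
  c_k = sigma^2 * sum_{j=k..q} theta_j psi_{j-k}   (c_k = 0 for k > q),
using gamma(-m) = gamma(m).
psi-weights needed (psi_j = theta_j + sum_i phi_i psi_{j-i}):
  psi_1 = theta_1 + phi_1 = -0.067 + (-0.194) = -0.261
Right-hand sides:
  c_0 = sigma^2 (1 + theta_1 psi_1) = 4 * (1 + (-0.067)(-0.261)) = 4 * 1.017487 = 4.069948
  c_1 = sigma^2 theta_1 = 4 * (-0.067) = -0.268
  c_2 = 0
Equations for k = 0 and k = 1 (AR order 1):
  gamma(0) = phi_1 gamma(1) + c_0
  gamma(1) = phi_1 gamma(0) + c_1
Substituting the second into the first: gamma(0) (1 - phi_1^2) = c_0 + phi_1 c_1, so
  gamma(0) = (c_0 + phi_1 c_1) / (1 - phi_1^2) = (4.069948 + (-0.194)(-0.268)) / (1 - (-0.194)^2) = 4.12194 / 0.962364 = 4.28314.
  gamma(1) = phi_1 gamma(0) + c_1 = (-0.194)(4.28314) + (-0.268) = -1.098929.
Therefore gamma(1) = -1.0989 (to 4 decimal places).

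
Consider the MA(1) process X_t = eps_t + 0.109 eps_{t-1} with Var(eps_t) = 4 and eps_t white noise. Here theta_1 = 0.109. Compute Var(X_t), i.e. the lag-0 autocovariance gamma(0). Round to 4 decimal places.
\gamma(0) = 4.0475

For an MA(q) process X_t = eps_t + sum_i theta_i eps_{t-i} with
Var(eps_t) = sigma^2, the variance is
  gamma(0) = sigma^2 * (1 + sum_i theta_i^2).
  sum_i theta_i^2 = (0.109)^2 = 0.011881.
  gamma(0) = 4 * (1 + 0.011881) = 4 * 1.011881 = 4.047524, which rounds to 4.0475.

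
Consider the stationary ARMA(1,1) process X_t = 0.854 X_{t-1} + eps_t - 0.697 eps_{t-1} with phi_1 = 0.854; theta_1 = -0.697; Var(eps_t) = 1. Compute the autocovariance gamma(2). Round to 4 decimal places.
\gamma(2) = 0.2005

Multiply the model equation by X_{t-k} and take expectations. With theta_0 = psi_0 = 1 and psi_j the MA(infinity) weights, this gives
  gamma(k) - sum_i phi_i gamma(k-i) = c_k,
  c_k = sigma^2 * sum_{j=k..q} theta_j psi_{j-k}   (c_k = 0 for k > q),
using gamma(-m) = gamma(m).
psi-weights needed (psi_j = theta_j + sum_i phi_i psi_{j-i}):
  psi_1 = theta_1 + phi_1 = -0.697 + (0.854) = 0.157
Right-hand sides:
  c_0 = sigma^2 (1 + theta_1 psi_1) = 1 * (1 + (-0.697)(0.157)) = 1 * 0.890571 = 0.890571
  c_1 = sigma^2 theta_1 = 1 * (-0.697) = -0.697
  c_2 = 0
Equations for k = 0 and k = 1 (AR order 1):
  gamma(0) = phi_1 gamma(1) + c_0
  gamma(1) = phi_1 gamma(0) + c_1
Substituting the second into the first: gamma(0) (1 - phi_1^2) = c_0 + phi_1 c_1, so
  gamma(0) = (c_0 + phi_1 c_1) / (1 - phi_1^2) = (0.890571 + (0.854)(-0.697)) / (1 - (0.854)^2) = 0.295333 / 0.270684 = 1.091062.
  gamma(1) = phi_1 gamma(0) + c_1 = (0.854)(1.091062) + (-0.697) = 0.234767.
For k = 2 (> q): gamma(2) = phi_1 gamma(1) = (0.854)(0.234767) = 0.200491.
Therefore gamma(2) = 0.2005 (to 4 decimal places).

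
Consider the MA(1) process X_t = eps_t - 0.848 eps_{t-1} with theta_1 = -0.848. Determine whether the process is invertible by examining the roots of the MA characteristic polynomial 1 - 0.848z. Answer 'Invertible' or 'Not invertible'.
\text{Invertible}

The MA(q) characteristic polynomial is P(z) = 1 - 0.848z.
Invertibility requires all roots to lie outside the unit circle, i.e. |z| > 1 for every root.
This is linear in z: 1 + (-0.848) z = 0  =>  z = -1/(-0.848) = 1.179245,  |z| = 1.179245.
Moduli of all roots: 1.1792.
All moduli strictly greater than 1? Yes.
Verdict: Invertible.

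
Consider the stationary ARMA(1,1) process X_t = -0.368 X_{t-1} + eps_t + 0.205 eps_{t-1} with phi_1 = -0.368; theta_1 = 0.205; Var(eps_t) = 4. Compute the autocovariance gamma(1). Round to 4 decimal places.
\gamma(1) = -0.6972

Multiply the model equation by X_{t-k} and take expectations. With theta_0 = psi_0 = 1 and psi_j the MA(infinity) weights, this gives
  gamma(k) - sum_i phi_i gamma(k-i) = c_k,
  c_k = sigma^2 * sum_{j=k..q} theta_j psi_{j-k}   (c_k = 0 for k > q),
using gamma(-m) = gamma(m).
psi-weights needed (psi_j = theta_j + sum_i phi_i psi_{j-i}):
  psi_1 = theta_1 + phi_1 = 0.205 + (-0.368) = -0.163
Right-hand sides:
  c_0 = sigma^2 (1 + theta_1 psi_1) = 4 * (1 + (0.205)(-0.163)) = 4 * 0.966585 = 3.86634
  c_1 = sigma^2 theta_1 = 4 * (0.205) = 0.82
  c_2 = 0
Equations for k = 0 and k = 1 (AR order 1):
  gamma(0) = phi_1 gamma(1) + c_0
  gamma(1) = phi_1 gamma(0) + c_1
Substituting the second into the first: gamma(0) (1 - phi_1^2) = c_0 + phi_1 c_1, so
  gamma(0) = (c_0 + phi_1 c_1) / (1 - phi_1^2) = (3.86634 + (-0.368)(0.82)) / (1 - (-0.368)^2) = 3.56458 / 0.864576 = 4.122923.
  gamma(1) = phi_1 gamma(0) + c_1 = (-0.368)(4.122923) + (0.82) = -0.697236.
Therefore gamma(1) = -0.6972 (to 4 decimal places).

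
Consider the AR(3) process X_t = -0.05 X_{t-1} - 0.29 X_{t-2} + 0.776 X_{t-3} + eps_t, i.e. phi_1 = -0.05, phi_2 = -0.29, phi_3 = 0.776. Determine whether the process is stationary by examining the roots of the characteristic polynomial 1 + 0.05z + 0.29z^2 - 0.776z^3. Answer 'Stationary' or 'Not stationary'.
\text{Stationary}

The AR(p) characteristic polynomial is P(z) = 1 + 0.05z + 0.29z^2 - 0.776z^3.
Stationarity requires all roots to lie outside the unit circle, i.e. |z| > 1 for every root.
Degree 3: look for a simple real root z0 first, then factor out (1 - z/z0) and solve the remaining quadratic.
Testing z0 = 1.25: P(1.25) = 1 + (0.05)(1.25) + (0.29)(1.25)^2 + (-0.776)(1.25)^3
  = 1 + (0.0625) + (0.453125) + (-1.515625) = 0.  So z_0 = 1.25 is a root, |z_0| = 1.25.
Divide out the factor (1 - 0.8 z) = (1 - z/z0) (since 1/z0 = 0.8):
  P(z) = (1 - 0.8 z)(1 + (0.85) z + (0.97) z^2)
  [check: z-coef 0.85 - (0.8) = 0.05; z^2-coef 0.97 - (0.8)(0.85) = 0.29; z^3-coef -(0.8)(0.97) = -0.776.]
Remaining roots from the quadratic factor 1 + (0.85) z + (0.97) z^2:
  Set 1 + (0.85) z + (0.97) z^2 = 0, i.e. a z^2 + b z + c = 0 with a = 0.97, b = 0.85, c = 1.
  Discriminant D = b^2 - 4ac = (0.85)^2 - 4*(0.97)*1 = 0.7225 - (3.88) = -3.1575.
  D < 0, so the roots are the complex-conjugate pair z = (-b +/- i sqrt(-D)) / (2a) = -0.4381 +/- 0.9159i.
  For a conjugate pair |z|^2 = z * conj(z) = (product of roots) = c/a = 1/(0.97) = 1.030928, so |z| = sqrt(1.030928) = 1.0153 for both roots.
Moduli of all roots: 1.2500, 1.0153, 1.0153.
All moduli strictly greater than 1? Yes.
Verdict: Stationary.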